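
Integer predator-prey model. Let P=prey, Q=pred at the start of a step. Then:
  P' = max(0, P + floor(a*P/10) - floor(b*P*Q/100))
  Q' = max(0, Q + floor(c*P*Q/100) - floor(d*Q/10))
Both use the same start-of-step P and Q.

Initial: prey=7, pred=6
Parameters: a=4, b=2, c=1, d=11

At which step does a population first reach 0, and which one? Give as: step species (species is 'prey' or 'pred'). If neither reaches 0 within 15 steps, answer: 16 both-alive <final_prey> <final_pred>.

Answer: 1 pred

Derivation:
Step 1: prey: 7+2-0=9; pred: 6+0-6=0
First extinction: pred at step 1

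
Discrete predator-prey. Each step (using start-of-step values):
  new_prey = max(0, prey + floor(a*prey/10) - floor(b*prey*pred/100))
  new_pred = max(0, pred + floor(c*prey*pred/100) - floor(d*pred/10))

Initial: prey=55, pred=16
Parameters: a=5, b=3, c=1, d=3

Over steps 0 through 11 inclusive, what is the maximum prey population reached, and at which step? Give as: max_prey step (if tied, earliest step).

Answer: 56 1

Derivation:
Step 1: prey: 55+27-26=56; pred: 16+8-4=20
Step 2: prey: 56+28-33=51; pred: 20+11-6=25
Step 3: prey: 51+25-38=38; pred: 25+12-7=30
Step 4: prey: 38+19-34=23; pred: 30+11-9=32
Step 5: prey: 23+11-22=12; pred: 32+7-9=30
Step 6: prey: 12+6-10=8; pred: 30+3-9=24
Step 7: prey: 8+4-5=7; pred: 24+1-7=18
Step 8: prey: 7+3-3=7; pred: 18+1-5=14
Step 9: prey: 7+3-2=8; pred: 14+0-4=10
Step 10: prey: 8+4-2=10; pred: 10+0-3=7
Step 11: prey: 10+5-2=13; pred: 7+0-2=5
Max prey = 56 at step 1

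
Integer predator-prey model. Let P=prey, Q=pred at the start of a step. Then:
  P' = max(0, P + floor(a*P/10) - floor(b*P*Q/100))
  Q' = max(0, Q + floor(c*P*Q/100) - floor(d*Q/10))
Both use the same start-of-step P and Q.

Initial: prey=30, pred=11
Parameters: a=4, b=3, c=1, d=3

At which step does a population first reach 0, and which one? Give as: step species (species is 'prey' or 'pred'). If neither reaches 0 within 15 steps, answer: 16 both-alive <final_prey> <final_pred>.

Answer: 16 both-alive 16 10

Derivation:
Step 1: prey: 30+12-9=33; pred: 11+3-3=11
Step 2: prey: 33+13-10=36; pred: 11+3-3=11
Step 3: prey: 36+14-11=39; pred: 11+3-3=11
Step 4: prey: 39+15-12=42; pred: 11+4-3=12
Step 5: prey: 42+16-15=43; pred: 12+5-3=14
Step 6: prey: 43+17-18=42; pred: 14+6-4=16
Step 7: prey: 42+16-20=38; pred: 16+6-4=18
Step 8: prey: 38+15-20=33; pred: 18+6-5=19
Step 9: prey: 33+13-18=28; pred: 19+6-5=20
Step 10: prey: 28+11-16=23; pred: 20+5-6=19
Step 11: prey: 23+9-13=19; pred: 19+4-5=18
Step 12: prey: 19+7-10=16; pred: 18+3-5=16
Step 13: prey: 16+6-7=15; pred: 16+2-4=14
Step 14: prey: 15+6-6=15; pred: 14+2-4=12
Step 15: prey: 15+6-5=16; pred: 12+1-3=10
No extinction within 15 steps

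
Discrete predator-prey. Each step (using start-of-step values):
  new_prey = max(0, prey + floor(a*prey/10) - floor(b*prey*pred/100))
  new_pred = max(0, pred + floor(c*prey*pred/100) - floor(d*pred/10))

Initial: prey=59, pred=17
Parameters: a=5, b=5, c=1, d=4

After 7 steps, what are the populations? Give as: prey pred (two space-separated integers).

Answer: 11 3

Derivation:
Step 1: prey: 59+29-50=38; pred: 17+10-6=21
Step 2: prey: 38+19-39=18; pred: 21+7-8=20
Step 3: prey: 18+9-18=9; pred: 20+3-8=15
Step 4: prey: 9+4-6=7; pred: 15+1-6=10
Step 5: prey: 7+3-3=7; pred: 10+0-4=6
Step 6: prey: 7+3-2=8; pred: 6+0-2=4
Step 7: prey: 8+4-1=11; pred: 4+0-1=3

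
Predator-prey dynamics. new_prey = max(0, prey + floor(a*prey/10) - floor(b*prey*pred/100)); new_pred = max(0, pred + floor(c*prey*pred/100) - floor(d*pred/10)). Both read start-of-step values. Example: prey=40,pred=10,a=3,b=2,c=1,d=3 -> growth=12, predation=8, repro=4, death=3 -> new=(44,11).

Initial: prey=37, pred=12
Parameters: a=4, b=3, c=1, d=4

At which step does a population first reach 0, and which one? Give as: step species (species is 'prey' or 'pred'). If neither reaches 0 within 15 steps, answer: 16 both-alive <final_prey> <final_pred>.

Step 1: prey: 37+14-13=38; pred: 12+4-4=12
Step 2: prey: 38+15-13=40; pred: 12+4-4=12
Step 3: prey: 40+16-14=42; pred: 12+4-4=12
Step 4: prey: 42+16-15=43; pred: 12+5-4=13
Step 5: prey: 43+17-16=44; pred: 13+5-5=13
Step 6: prey: 44+17-17=44; pred: 13+5-5=13
Steps 7-15: state stable at prey=44, pred=13 (no change)
No extinction within 15 steps

Answer: 16 both-alive 44 13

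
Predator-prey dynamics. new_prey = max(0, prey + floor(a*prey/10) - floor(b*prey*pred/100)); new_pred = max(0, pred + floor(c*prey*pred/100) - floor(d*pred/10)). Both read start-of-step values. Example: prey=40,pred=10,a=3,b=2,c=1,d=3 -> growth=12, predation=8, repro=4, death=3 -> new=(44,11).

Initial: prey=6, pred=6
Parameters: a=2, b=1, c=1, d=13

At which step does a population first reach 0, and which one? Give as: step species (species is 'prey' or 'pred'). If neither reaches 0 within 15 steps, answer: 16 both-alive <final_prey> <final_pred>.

Answer: 1 pred

Derivation:
Step 1: prey: 6+1-0=7; pred: 6+0-7=0
First extinction: pred at step 1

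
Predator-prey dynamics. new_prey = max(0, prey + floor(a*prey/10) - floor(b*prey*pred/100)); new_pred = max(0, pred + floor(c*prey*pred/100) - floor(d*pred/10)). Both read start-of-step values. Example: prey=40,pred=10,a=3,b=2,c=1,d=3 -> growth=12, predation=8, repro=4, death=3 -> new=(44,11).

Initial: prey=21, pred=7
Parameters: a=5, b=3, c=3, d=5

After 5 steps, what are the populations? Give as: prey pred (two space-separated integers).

Answer: 31 46

Derivation:
Step 1: prey: 21+10-4=27; pred: 7+4-3=8
Step 2: prey: 27+13-6=34; pred: 8+6-4=10
Step 3: prey: 34+17-10=41; pred: 10+10-5=15
Step 4: prey: 41+20-18=43; pred: 15+18-7=26
Step 5: prey: 43+21-33=31; pred: 26+33-13=46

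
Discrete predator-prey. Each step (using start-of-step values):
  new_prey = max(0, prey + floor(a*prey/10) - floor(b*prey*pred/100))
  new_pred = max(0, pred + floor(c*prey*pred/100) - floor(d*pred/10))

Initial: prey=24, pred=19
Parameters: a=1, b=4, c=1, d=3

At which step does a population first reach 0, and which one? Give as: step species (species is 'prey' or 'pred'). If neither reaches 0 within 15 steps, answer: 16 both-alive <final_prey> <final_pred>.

Step 1: prey: 24+2-18=8; pred: 19+4-5=18
Step 2: prey: 8+0-5=3; pred: 18+1-5=14
Step 3: prey: 3+0-1=2; pred: 14+0-4=10
Step 4: prey: 2+0-0=2; pred: 10+0-3=7
Step 5: prey: 2+0-0=2; pred: 7+0-2=5
Step 6: prey: 2+0-0=2; pred: 5+0-1=4
Step 7: prey: 2+0-0=2; pred: 4+0-1=3
Step 8: prey: 2+0-0=2; pred: 3+0-0=3
Steps 9-15: state stable at prey=2, pred=3 (no change)
No extinction within 15 steps

Answer: 16 both-alive 2 3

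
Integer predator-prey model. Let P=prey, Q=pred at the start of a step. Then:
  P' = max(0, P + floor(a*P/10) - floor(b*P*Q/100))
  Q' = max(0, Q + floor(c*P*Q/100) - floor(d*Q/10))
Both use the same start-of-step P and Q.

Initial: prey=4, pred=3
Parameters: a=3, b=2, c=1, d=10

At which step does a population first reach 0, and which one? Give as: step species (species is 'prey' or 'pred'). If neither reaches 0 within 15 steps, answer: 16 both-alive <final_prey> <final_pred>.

Step 1: prey: 4+1-0=5; pred: 3+0-3=0
First extinction: pred at step 1

Answer: 1 pred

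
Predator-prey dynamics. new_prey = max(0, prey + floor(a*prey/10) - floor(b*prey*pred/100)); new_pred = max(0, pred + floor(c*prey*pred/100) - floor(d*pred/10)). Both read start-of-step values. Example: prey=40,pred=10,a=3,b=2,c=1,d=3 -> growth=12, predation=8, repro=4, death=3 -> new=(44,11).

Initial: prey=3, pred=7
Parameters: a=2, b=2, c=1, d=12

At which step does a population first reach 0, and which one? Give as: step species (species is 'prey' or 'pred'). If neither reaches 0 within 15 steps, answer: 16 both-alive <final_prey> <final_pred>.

Step 1: prey: 3+0-0=3; pred: 7+0-8=0
First extinction: pred at step 1

Answer: 1 pred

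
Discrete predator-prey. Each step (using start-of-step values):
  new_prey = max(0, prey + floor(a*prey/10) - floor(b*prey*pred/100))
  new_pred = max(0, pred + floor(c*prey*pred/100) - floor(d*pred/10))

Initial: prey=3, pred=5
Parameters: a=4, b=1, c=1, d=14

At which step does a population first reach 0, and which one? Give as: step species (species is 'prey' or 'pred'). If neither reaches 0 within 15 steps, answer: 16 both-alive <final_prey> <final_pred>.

Step 1: prey: 3+1-0=4; pred: 5+0-7=0
First extinction: pred at step 1

Answer: 1 pred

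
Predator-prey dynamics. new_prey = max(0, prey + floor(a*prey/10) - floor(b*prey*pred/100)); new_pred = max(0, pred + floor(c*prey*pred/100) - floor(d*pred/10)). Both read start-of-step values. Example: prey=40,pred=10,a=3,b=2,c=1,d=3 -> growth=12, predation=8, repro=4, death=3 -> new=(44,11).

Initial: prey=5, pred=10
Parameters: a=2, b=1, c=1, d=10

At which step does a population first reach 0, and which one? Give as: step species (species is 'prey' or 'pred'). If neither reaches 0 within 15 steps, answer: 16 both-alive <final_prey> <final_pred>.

Step 1: prey: 5+1-0=6; pred: 10+0-10=0
First extinction: pred at step 1

Answer: 1 pred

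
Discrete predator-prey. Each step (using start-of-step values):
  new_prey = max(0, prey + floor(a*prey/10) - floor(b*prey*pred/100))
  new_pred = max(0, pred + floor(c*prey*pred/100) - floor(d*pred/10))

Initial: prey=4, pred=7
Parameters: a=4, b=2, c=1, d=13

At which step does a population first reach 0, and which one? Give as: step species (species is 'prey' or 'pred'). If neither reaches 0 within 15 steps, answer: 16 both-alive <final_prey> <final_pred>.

Step 1: prey: 4+1-0=5; pred: 7+0-9=0
First extinction: pred at step 1

Answer: 1 pred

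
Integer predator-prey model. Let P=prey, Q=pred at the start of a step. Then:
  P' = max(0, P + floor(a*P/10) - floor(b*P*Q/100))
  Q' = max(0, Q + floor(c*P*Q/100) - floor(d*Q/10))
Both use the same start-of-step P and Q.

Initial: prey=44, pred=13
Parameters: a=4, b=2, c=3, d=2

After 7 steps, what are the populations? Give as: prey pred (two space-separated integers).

Answer: 0 64

Derivation:
Step 1: prey: 44+17-11=50; pred: 13+17-2=28
Step 2: prey: 50+20-28=42; pred: 28+42-5=65
Step 3: prey: 42+16-54=4; pred: 65+81-13=133
Step 4: prey: 4+1-10=0; pred: 133+15-26=122
Step 5: prey: 0+0-0=0; pred: 122+0-24=98
Step 6: prey: 0+0-0=0; pred: 98+0-19=79
Step 7: prey: 0+0-0=0; pred: 79+0-15=64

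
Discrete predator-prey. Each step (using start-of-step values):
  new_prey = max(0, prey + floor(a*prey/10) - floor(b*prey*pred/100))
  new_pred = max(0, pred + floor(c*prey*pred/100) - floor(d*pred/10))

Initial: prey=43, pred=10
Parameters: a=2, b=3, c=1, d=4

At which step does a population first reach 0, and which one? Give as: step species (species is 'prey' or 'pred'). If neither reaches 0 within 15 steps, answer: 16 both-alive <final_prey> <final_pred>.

Answer: 16 both-alive 30 7

Derivation:
Step 1: prey: 43+8-12=39; pred: 10+4-4=10
Step 2: prey: 39+7-11=35; pred: 10+3-4=9
Step 3: prey: 35+7-9=33; pred: 9+3-3=9
Step 4: prey: 33+6-8=31; pred: 9+2-3=8
Step 5: prey: 31+6-7=30; pred: 8+2-3=7
Step 6: prey: 30+6-6=30; pred: 7+2-2=7
Steps 7-15: state stable at prey=30, pred=7 (no change)
No extinction within 15 steps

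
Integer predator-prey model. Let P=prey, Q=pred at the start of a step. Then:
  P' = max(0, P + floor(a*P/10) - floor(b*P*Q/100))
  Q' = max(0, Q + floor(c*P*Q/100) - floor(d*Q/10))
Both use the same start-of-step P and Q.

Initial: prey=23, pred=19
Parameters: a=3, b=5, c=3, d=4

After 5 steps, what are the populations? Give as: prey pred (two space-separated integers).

Step 1: prey: 23+6-21=8; pred: 19+13-7=25
Step 2: prey: 8+2-10=0; pred: 25+6-10=21
Step 3: prey: 0+0-0=0; pred: 21+0-8=13
Step 4: prey: 0+0-0=0; pred: 13+0-5=8
Step 5: prey: 0+0-0=0; pred: 8+0-3=5

Answer: 0 5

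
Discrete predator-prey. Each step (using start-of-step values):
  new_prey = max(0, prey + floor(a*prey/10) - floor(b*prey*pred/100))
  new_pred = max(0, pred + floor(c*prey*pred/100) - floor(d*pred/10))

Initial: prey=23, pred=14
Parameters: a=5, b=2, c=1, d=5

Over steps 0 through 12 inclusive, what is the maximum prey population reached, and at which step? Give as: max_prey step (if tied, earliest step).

Answer: 195 8

Derivation:
Step 1: prey: 23+11-6=28; pred: 14+3-7=10
Step 2: prey: 28+14-5=37; pred: 10+2-5=7
Step 3: prey: 37+18-5=50; pred: 7+2-3=6
Step 4: prey: 50+25-6=69; pred: 6+3-3=6
Step 5: prey: 69+34-8=95; pred: 6+4-3=7
Step 6: prey: 95+47-13=129; pred: 7+6-3=10
Step 7: prey: 129+64-25=168; pred: 10+12-5=17
Step 8: prey: 168+84-57=195; pred: 17+28-8=37
Step 9: prey: 195+97-144=148; pred: 37+72-18=91
Step 10: prey: 148+74-269=0; pred: 91+134-45=180
Step 11: prey: 0+0-0=0; pred: 180+0-90=90
Step 12: prey: 0+0-0=0; pred: 90+0-45=45
Max prey = 195 at step 8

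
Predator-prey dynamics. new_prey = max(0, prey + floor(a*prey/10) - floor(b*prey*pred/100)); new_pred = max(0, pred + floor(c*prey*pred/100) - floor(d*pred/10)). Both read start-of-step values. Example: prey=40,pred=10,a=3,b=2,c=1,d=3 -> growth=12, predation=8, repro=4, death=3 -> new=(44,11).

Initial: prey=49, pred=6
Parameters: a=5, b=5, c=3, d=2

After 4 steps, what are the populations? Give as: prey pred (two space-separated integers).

Answer: 0 64

Derivation:
Step 1: prey: 49+24-14=59; pred: 6+8-1=13
Step 2: prey: 59+29-38=50; pred: 13+23-2=34
Step 3: prey: 50+25-85=0; pred: 34+51-6=79
Step 4: prey: 0+0-0=0; pred: 79+0-15=64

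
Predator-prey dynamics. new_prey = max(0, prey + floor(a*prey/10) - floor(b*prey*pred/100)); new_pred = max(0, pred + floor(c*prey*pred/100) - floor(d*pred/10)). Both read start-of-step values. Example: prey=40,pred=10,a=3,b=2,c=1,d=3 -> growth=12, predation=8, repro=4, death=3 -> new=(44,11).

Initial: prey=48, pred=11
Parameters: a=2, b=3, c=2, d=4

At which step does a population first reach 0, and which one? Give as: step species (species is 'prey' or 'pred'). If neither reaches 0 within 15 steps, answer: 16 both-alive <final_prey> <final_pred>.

Step 1: prey: 48+9-15=42; pred: 11+10-4=17
Step 2: prey: 42+8-21=29; pred: 17+14-6=25
Step 3: prey: 29+5-21=13; pred: 25+14-10=29
Step 4: prey: 13+2-11=4; pred: 29+7-11=25
Step 5: prey: 4+0-3=1; pred: 25+2-10=17
Step 6: prey: 1+0-0=1; pred: 17+0-6=11
Step 7: prey: 1+0-0=1; pred: 11+0-4=7
Step 8: prey: 1+0-0=1; pred: 7+0-2=5
Step 9: prey: 1+0-0=1; pred: 5+0-2=3
Step 10: prey: 1+0-0=1; pred: 3+0-1=2
Step 11: prey: 1+0-0=1; pred: 2+0-0=2
Steps 12-15: state stable at prey=1, pred=2 (no change)
No extinction within 15 steps

Answer: 16 both-alive 1 2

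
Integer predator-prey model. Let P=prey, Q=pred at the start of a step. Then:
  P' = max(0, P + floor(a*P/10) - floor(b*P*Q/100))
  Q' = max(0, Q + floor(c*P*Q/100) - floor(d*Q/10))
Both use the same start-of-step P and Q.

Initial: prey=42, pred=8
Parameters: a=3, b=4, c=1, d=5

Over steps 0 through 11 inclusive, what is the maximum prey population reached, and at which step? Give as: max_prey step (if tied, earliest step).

Step 1: prey: 42+12-13=41; pred: 8+3-4=7
Step 2: prey: 41+12-11=42; pred: 7+2-3=6
Step 3: prey: 42+12-10=44; pred: 6+2-3=5
Step 4: prey: 44+13-8=49; pred: 5+2-2=5
Step 5: prey: 49+14-9=54; pred: 5+2-2=5
Step 6: prey: 54+16-10=60; pred: 5+2-2=5
Step 7: prey: 60+18-12=66; pred: 5+3-2=6
Step 8: prey: 66+19-15=70; pred: 6+3-3=6
Step 9: prey: 70+21-16=75; pred: 6+4-3=7
Step 10: prey: 75+22-21=76; pred: 7+5-3=9
Step 11: prey: 76+22-27=71; pred: 9+6-4=11
Max prey = 76 at step 10

Answer: 76 10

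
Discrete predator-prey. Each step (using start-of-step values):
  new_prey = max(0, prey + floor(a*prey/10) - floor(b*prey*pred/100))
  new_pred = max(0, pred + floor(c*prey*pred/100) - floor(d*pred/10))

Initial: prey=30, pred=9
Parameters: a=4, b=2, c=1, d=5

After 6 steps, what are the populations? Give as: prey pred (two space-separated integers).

Step 1: prey: 30+12-5=37; pred: 9+2-4=7
Step 2: prey: 37+14-5=46; pred: 7+2-3=6
Step 3: prey: 46+18-5=59; pred: 6+2-3=5
Step 4: prey: 59+23-5=77; pred: 5+2-2=5
Step 5: prey: 77+30-7=100; pred: 5+3-2=6
Step 6: prey: 100+40-12=128; pred: 6+6-3=9

Answer: 128 9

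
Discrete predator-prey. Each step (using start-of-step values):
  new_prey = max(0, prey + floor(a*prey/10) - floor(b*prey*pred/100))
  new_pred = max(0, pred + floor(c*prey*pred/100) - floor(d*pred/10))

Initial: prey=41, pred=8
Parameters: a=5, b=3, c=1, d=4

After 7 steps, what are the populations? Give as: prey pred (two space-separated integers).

Answer: 25 52

Derivation:
Step 1: prey: 41+20-9=52; pred: 8+3-3=8
Step 2: prey: 52+26-12=66; pred: 8+4-3=9
Step 3: prey: 66+33-17=82; pred: 9+5-3=11
Step 4: prey: 82+41-27=96; pred: 11+9-4=16
Step 5: prey: 96+48-46=98; pred: 16+15-6=25
Step 6: prey: 98+49-73=74; pred: 25+24-10=39
Step 7: prey: 74+37-86=25; pred: 39+28-15=52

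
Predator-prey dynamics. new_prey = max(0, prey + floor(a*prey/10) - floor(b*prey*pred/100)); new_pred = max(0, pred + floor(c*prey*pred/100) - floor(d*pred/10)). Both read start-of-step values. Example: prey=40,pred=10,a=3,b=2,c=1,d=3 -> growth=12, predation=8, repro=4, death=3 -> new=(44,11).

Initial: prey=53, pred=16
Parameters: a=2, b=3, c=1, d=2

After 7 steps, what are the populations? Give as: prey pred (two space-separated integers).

Step 1: prey: 53+10-25=38; pred: 16+8-3=21
Step 2: prey: 38+7-23=22; pred: 21+7-4=24
Step 3: prey: 22+4-15=11; pred: 24+5-4=25
Step 4: prey: 11+2-8=5; pred: 25+2-5=22
Step 5: prey: 5+1-3=3; pred: 22+1-4=19
Step 6: prey: 3+0-1=2; pred: 19+0-3=16
Step 7: prey: 2+0-0=2; pred: 16+0-3=13

Answer: 2 13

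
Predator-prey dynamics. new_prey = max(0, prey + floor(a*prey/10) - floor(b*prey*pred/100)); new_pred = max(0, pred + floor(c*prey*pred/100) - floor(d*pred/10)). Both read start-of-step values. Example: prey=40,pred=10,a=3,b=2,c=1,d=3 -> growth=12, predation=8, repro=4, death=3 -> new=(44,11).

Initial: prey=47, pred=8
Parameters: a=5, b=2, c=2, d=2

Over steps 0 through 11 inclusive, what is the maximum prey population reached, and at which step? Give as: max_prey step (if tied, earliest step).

Step 1: prey: 47+23-7=63; pred: 8+7-1=14
Step 2: prey: 63+31-17=77; pred: 14+17-2=29
Step 3: prey: 77+38-44=71; pred: 29+44-5=68
Step 4: prey: 71+35-96=10; pred: 68+96-13=151
Step 5: prey: 10+5-30=0; pred: 151+30-30=151
Step 6: prey: 0+0-0=0; pred: 151+0-30=121
Step 7: prey: 0+0-0=0; pred: 121+0-24=97
Step 8: prey: 0+0-0=0; pred: 97+0-19=78
Step 9: prey: 0+0-0=0; pred: 78+0-15=63
Step 10: prey: 0+0-0=0; pred: 63+0-12=51
Step 11: prey: 0+0-0=0; pred: 51+0-10=41
Max prey = 77 at step 2

Answer: 77 2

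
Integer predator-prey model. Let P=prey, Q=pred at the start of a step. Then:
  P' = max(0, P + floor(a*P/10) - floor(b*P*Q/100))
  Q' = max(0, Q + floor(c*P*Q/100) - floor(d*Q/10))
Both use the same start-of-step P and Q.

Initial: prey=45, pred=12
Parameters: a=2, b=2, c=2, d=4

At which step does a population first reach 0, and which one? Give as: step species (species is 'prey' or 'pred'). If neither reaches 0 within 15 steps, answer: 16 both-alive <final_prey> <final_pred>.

Step 1: prey: 45+9-10=44; pred: 12+10-4=18
Step 2: prey: 44+8-15=37; pred: 18+15-7=26
Step 3: prey: 37+7-19=25; pred: 26+19-10=35
Step 4: prey: 25+5-17=13; pred: 35+17-14=38
Step 5: prey: 13+2-9=6; pred: 38+9-15=32
Step 6: prey: 6+1-3=4; pred: 32+3-12=23
Step 7: prey: 4+0-1=3; pred: 23+1-9=15
Step 8: prey: 3+0-0=3; pred: 15+0-6=9
Step 9: prey: 3+0-0=3; pred: 9+0-3=6
Step 10: prey: 3+0-0=3; pred: 6+0-2=4
Step 11: prey: 3+0-0=3; pred: 4+0-1=3
Step 12: prey: 3+0-0=3; pred: 3+0-1=2
Step 13: prey: 3+0-0=3; pred: 2+0-0=2
Steps 14-15: state stable at prey=3, pred=2 (no change)
No extinction within 15 steps

Answer: 16 both-alive 3 2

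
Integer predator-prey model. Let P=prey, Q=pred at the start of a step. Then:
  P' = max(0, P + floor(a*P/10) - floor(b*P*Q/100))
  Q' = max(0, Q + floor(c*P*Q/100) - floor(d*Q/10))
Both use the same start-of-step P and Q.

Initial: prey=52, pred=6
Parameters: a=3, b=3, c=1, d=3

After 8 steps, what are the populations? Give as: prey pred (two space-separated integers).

Answer: 7 21

Derivation:
Step 1: prey: 52+15-9=58; pred: 6+3-1=8
Step 2: prey: 58+17-13=62; pred: 8+4-2=10
Step 3: prey: 62+18-18=62; pred: 10+6-3=13
Step 4: prey: 62+18-24=56; pred: 13+8-3=18
Step 5: prey: 56+16-30=42; pred: 18+10-5=23
Step 6: prey: 42+12-28=26; pred: 23+9-6=26
Step 7: prey: 26+7-20=13; pred: 26+6-7=25
Step 8: prey: 13+3-9=7; pred: 25+3-7=21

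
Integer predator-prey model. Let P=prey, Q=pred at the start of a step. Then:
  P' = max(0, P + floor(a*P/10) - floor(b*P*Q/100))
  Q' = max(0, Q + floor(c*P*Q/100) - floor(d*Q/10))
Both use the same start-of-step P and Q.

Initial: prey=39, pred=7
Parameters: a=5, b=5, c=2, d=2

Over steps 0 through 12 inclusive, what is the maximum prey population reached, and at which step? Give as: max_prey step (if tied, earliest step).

Step 1: prey: 39+19-13=45; pred: 7+5-1=11
Step 2: prey: 45+22-24=43; pred: 11+9-2=18
Step 3: prey: 43+21-38=26; pred: 18+15-3=30
Step 4: prey: 26+13-39=0; pred: 30+15-6=39
Step 5: prey: 0+0-0=0; pred: 39+0-7=32
Step 6: prey: 0+0-0=0; pred: 32+0-6=26
Step 7: prey: 0+0-0=0; pred: 26+0-5=21
Step 8: prey: 0+0-0=0; pred: 21+0-4=17
Step 9: prey: 0+0-0=0; pred: 17+0-3=14
Step 10: prey: 0+0-0=0; pred: 14+0-2=12
Step 11: prey: 0+0-0=0; pred: 12+0-2=10
Step 12: prey: 0+0-0=0; pred: 10+0-2=8
Max prey = 45 at step 1

Answer: 45 1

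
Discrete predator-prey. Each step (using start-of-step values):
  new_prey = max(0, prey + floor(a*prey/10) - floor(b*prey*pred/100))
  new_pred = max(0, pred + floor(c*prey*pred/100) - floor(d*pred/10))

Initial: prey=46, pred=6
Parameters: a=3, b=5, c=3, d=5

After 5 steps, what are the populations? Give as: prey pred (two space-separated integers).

Step 1: prey: 46+13-13=46; pred: 6+8-3=11
Step 2: prey: 46+13-25=34; pred: 11+15-5=21
Step 3: prey: 34+10-35=9; pred: 21+21-10=32
Step 4: prey: 9+2-14=0; pred: 32+8-16=24
Step 5: prey: 0+0-0=0; pred: 24+0-12=12

Answer: 0 12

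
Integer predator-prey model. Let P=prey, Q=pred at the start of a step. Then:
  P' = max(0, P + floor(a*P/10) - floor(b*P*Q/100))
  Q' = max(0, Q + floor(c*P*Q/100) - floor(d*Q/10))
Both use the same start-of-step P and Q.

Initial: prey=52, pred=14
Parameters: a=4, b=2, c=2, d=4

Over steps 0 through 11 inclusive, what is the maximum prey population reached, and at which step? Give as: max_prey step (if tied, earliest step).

Answer: 58 1

Derivation:
Step 1: prey: 52+20-14=58; pred: 14+14-5=23
Step 2: prey: 58+23-26=55; pred: 23+26-9=40
Step 3: prey: 55+22-44=33; pred: 40+44-16=68
Step 4: prey: 33+13-44=2; pred: 68+44-27=85
Step 5: prey: 2+0-3=0; pred: 85+3-34=54
Step 6: prey: 0+0-0=0; pred: 54+0-21=33
Step 7: prey: 0+0-0=0; pred: 33+0-13=20
Step 8: prey: 0+0-0=0; pred: 20+0-8=12
Step 9: prey: 0+0-0=0; pred: 12+0-4=8
Step 10: prey: 0+0-0=0; pred: 8+0-3=5
Step 11: prey: 0+0-0=0; pred: 5+0-2=3
Max prey = 58 at step 1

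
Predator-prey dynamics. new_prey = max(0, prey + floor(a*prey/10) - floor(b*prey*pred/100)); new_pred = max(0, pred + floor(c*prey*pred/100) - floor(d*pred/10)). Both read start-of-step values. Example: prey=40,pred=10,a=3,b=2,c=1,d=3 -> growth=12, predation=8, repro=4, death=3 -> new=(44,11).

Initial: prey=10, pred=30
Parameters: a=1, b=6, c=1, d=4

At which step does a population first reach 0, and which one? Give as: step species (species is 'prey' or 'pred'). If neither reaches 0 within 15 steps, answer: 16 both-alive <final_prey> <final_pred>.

Answer: 1 prey

Derivation:
Step 1: prey: 10+1-18=0; pred: 30+3-12=21
First extinction: prey at step 1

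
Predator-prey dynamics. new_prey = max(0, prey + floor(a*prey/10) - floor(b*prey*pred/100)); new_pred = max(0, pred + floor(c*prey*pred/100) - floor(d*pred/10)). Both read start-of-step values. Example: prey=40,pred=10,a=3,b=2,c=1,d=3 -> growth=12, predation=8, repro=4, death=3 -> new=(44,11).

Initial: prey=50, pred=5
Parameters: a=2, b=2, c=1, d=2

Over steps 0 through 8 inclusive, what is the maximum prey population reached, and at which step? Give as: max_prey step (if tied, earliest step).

Answer: 63 3

Derivation:
Step 1: prey: 50+10-5=55; pred: 5+2-1=6
Step 2: prey: 55+11-6=60; pred: 6+3-1=8
Step 3: prey: 60+12-9=63; pred: 8+4-1=11
Step 4: prey: 63+12-13=62; pred: 11+6-2=15
Step 5: prey: 62+12-18=56; pred: 15+9-3=21
Step 6: prey: 56+11-23=44; pred: 21+11-4=28
Step 7: prey: 44+8-24=28; pred: 28+12-5=35
Step 8: prey: 28+5-19=14; pred: 35+9-7=37
Max prey = 63 at step 3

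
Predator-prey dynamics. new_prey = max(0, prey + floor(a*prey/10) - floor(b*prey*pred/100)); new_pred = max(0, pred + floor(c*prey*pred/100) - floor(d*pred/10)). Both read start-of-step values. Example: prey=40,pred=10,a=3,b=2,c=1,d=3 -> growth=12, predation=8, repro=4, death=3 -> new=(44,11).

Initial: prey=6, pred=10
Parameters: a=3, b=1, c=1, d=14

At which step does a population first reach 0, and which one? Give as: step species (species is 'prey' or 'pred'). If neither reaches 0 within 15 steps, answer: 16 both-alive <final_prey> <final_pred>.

Step 1: prey: 6+1-0=7; pred: 10+0-14=0
First extinction: pred at step 1

Answer: 1 pred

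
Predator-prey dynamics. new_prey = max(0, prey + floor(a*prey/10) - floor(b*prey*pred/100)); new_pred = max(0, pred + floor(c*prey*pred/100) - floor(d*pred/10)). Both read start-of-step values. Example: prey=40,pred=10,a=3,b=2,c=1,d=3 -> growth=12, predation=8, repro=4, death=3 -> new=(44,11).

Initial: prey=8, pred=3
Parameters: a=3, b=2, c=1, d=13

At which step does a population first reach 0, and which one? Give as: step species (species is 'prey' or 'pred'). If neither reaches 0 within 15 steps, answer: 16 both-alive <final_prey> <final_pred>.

Answer: 1 pred

Derivation:
Step 1: prey: 8+2-0=10; pred: 3+0-3=0
First extinction: pred at step 1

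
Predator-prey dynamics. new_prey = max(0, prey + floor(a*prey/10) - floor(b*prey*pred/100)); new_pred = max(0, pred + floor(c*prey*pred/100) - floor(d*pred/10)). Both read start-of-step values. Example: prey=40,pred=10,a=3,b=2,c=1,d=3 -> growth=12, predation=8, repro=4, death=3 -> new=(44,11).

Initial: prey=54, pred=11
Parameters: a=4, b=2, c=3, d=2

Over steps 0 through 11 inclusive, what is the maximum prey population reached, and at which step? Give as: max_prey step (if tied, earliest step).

Step 1: prey: 54+21-11=64; pred: 11+17-2=26
Step 2: prey: 64+25-33=56; pred: 26+49-5=70
Step 3: prey: 56+22-78=0; pred: 70+117-14=173
Step 4: prey: 0+0-0=0; pred: 173+0-34=139
Step 5: prey: 0+0-0=0; pred: 139+0-27=112
Step 6: prey: 0+0-0=0; pred: 112+0-22=90
Step 7: prey: 0+0-0=0; pred: 90+0-18=72
Step 8: prey: 0+0-0=0; pred: 72+0-14=58
Step 9: prey: 0+0-0=0; pred: 58+0-11=47
Step 10: prey: 0+0-0=0; pred: 47+0-9=38
Step 11: prey: 0+0-0=0; pred: 38+0-7=31
Max prey = 64 at step 1

Answer: 64 1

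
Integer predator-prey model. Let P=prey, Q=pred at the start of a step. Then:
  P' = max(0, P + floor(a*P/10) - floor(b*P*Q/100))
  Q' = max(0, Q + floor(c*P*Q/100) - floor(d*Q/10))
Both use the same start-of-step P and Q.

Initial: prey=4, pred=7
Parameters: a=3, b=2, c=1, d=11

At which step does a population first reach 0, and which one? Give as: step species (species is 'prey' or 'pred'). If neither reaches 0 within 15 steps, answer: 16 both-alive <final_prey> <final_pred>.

Answer: 1 pred

Derivation:
Step 1: prey: 4+1-0=5; pred: 7+0-7=0
First extinction: pred at step 1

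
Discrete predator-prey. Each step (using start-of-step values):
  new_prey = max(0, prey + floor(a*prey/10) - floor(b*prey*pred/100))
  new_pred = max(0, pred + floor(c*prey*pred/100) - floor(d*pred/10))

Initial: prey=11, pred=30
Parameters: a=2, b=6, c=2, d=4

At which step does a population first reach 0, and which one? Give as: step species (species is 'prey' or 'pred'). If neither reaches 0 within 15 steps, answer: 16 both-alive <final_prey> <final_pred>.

Step 1: prey: 11+2-19=0; pred: 30+6-12=24
First extinction: prey at step 1

Answer: 1 prey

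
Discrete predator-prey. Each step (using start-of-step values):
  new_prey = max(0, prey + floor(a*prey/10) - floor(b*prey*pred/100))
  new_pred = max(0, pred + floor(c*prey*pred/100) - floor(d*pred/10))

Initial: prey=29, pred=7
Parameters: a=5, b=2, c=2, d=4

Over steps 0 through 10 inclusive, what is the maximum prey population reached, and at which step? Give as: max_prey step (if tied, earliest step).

Step 1: prey: 29+14-4=39; pred: 7+4-2=9
Step 2: prey: 39+19-7=51; pred: 9+7-3=13
Step 3: prey: 51+25-13=63; pred: 13+13-5=21
Step 4: prey: 63+31-26=68; pred: 21+26-8=39
Step 5: prey: 68+34-53=49; pred: 39+53-15=77
Step 6: prey: 49+24-75=0; pred: 77+75-30=122
Step 7: prey: 0+0-0=0; pred: 122+0-48=74
Step 8: prey: 0+0-0=0; pred: 74+0-29=45
Step 9: prey: 0+0-0=0; pred: 45+0-18=27
Step 10: prey: 0+0-0=0; pred: 27+0-10=17
Max prey = 68 at step 4

Answer: 68 4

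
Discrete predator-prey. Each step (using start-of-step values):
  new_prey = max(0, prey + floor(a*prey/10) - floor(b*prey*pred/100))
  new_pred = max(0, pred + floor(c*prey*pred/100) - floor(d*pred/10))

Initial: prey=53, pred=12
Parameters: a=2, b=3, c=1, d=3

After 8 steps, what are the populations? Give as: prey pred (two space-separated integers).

Answer: 8 7

Derivation:
Step 1: prey: 53+10-19=44; pred: 12+6-3=15
Step 2: prey: 44+8-19=33; pred: 15+6-4=17
Step 3: prey: 33+6-16=23; pred: 17+5-5=17
Step 4: prey: 23+4-11=16; pred: 17+3-5=15
Step 5: prey: 16+3-7=12; pred: 15+2-4=13
Step 6: prey: 12+2-4=10; pred: 13+1-3=11
Step 7: prey: 10+2-3=9; pred: 11+1-3=9
Step 8: prey: 9+1-2=8; pred: 9+0-2=7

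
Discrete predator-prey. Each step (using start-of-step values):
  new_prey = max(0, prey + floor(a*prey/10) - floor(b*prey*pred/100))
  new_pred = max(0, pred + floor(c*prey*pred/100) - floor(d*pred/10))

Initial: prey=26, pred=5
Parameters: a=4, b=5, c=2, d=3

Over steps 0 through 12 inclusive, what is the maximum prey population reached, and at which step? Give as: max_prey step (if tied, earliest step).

Answer: 33 2

Derivation:
Step 1: prey: 26+10-6=30; pred: 5+2-1=6
Step 2: prey: 30+12-9=33; pred: 6+3-1=8
Step 3: prey: 33+13-13=33; pred: 8+5-2=11
Step 4: prey: 33+13-18=28; pred: 11+7-3=15
Step 5: prey: 28+11-21=18; pred: 15+8-4=19
Step 6: prey: 18+7-17=8; pred: 19+6-5=20
Step 7: prey: 8+3-8=3; pred: 20+3-6=17
Step 8: prey: 3+1-2=2; pred: 17+1-5=13
Step 9: prey: 2+0-1=1; pred: 13+0-3=10
Step 10: prey: 1+0-0=1; pred: 10+0-3=7
Step 11: prey: 1+0-0=1; pred: 7+0-2=5
Step 12: prey: 1+0-0=1; pred: 5+0-1=4
Max prey = 33 at step 2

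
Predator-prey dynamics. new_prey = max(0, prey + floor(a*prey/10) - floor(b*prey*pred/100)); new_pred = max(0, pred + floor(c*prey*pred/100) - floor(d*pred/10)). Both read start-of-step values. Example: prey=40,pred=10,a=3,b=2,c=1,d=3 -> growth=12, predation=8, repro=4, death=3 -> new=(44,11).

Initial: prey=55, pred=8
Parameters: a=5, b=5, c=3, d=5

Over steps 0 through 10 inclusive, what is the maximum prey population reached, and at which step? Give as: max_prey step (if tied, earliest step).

Answer: 60 1

Derivation:
Step 1: prey: 55+27-22=60; pred: 8+13-4=17
Step 2: prey: 60+30-51=39; pred: 17+30-8=39
Step 3: prey: 39+19-76=0; pred: 39+45-19=65
Step 4: prey: 0+0-0=0; pred: 65+0-32=33
Step 5: prey: 0+0-0=0; pred: 33+0-16=17
Step 6: prey: 0+0-0=0; pred: 17+0-8=9
Step 7: prey: 0+0-0=0; pred: 9+0-4=5
Step 8: prey: 0+0-0=0; pred: 5+0-2=3
Step 9: prey: 0+0-0=0; pred: 3+0-1=2
Step 10: prey: 0+0-0=0; pred: 2+0-1=1
Max prey = 60 at step 1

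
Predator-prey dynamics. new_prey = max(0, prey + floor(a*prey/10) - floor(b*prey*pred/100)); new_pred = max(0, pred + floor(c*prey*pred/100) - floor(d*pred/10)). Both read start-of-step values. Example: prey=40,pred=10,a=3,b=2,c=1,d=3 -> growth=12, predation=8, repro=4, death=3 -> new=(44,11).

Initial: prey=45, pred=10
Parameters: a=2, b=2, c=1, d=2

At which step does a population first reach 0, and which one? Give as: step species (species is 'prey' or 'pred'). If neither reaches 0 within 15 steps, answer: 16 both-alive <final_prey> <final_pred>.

Step 1: prey: 45+9-9=45; pred: 10+4-2=12
Step 2: prey: 45+9-10=44; pred: 12+5-2=15
Step 3: prey: 44+8-13=39; pred: 15+6-3=18
Step 4: prey: 39+7-14=32; pred: 18+7-3=22
Step 5: prey: 32+6-14=24; pred: 22+7-4=25
Step 6: prey: 24+4-12=16; pred: 25+6-5=26
Step 7: prey: 16+3-8=11; pred: 26+4-5=25
Step 8: prey: 11+2-5=8; pred: 25+2-5=22
Step 9: prey: 8+1-3=6; pred: 22+1-4=19
Step 10: prey: 6+1-2=5; pred: 19+1-3=17
Step 11: prey: 5+1-1=5; pred: 17+0-3=14
Step 12: prey: 5+1-1=5; pred: 14+0-2=12
Step 13: prey: 5+1-1=5; pred: 12+0-2=10
Step 14: prey: 5+1-1=5; pred: 10+0-2=8
Step 15: prey: 5+1-0=6; pred: 8+0-1=7
No extinction within 15 steps

Answer: 16 both-alive 6 7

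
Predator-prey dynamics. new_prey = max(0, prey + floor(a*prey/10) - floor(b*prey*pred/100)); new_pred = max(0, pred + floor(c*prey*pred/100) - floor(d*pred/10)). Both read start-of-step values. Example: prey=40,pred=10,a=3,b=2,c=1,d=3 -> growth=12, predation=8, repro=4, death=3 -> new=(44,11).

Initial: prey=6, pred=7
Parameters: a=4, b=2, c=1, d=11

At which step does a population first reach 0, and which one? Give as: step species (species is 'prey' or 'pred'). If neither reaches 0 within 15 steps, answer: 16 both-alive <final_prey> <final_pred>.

Step 1: prey: 6+2-0=8; pred: 7+0-7=0
First extinction: pred at step 1

Answer: 1 pred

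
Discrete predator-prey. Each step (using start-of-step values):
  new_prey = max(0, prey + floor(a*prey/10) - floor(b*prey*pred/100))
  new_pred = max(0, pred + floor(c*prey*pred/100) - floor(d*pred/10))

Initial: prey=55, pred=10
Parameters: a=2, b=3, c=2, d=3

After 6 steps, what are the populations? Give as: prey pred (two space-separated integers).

Step 1: prey: 55+11-16=50; pred: 10+11-3=18
Step 2: prey: 50+10-27=33; pred: 18+18-5=31
Step 3: prey: 33+6-30=9; pred: 31+20-9=42
Step 4: prey: 9+1-11=0; pred: 42+7-12=37
Step 5: prey: 0+0-0=0; pred: 37+0-11=26
Step 6: prey: 0+0-0=0; pred: 26+0-7=19

Answer: 0 19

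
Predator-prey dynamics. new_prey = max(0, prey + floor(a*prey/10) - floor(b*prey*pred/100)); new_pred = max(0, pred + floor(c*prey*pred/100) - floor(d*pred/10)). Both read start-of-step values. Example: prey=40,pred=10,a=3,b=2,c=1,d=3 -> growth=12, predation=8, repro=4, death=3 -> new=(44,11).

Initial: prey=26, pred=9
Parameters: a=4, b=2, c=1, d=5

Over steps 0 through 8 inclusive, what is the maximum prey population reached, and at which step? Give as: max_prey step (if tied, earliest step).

Answer: 160 8

Derivation:
Step 1: prey: 26+10-4=32; pred: 9+2-4=7
Step 2: prey: 32+12-4=40; pred: 7+2-3=6
Step 3: prey: 40+16-4=52; pred: 6+2-3=5
Step 4: prey: 52+20-5=67; pred: 5+2-2=5
Step 5: prey: 67+26-6=87; pred: 5+3-2=6
Step 6: prey: 87+34-10=111; pred: 6+5-3=8
Step 7: prey: 111+44-17=138; pred: 8+8-4=12
Step 8: prey: 138+55-33=160; pred: 12+16-6=22
Max prey = 160 at step 8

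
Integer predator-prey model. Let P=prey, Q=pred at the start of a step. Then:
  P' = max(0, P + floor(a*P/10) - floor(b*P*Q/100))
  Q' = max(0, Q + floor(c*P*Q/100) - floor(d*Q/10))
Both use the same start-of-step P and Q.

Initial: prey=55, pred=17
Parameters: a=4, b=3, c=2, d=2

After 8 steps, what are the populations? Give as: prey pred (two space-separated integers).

Step 1: prey: 55+22-28=49; pred: 17+18-3=32
Step 2: prey: 49+19-47=21; pred: 32+31-6=57
Step 3: prey: 21+8-35=0; pred: 57+23-11=69
Step 4: prey: 0+0-0=0; pred: 69+0-13=56
Step 5: prey: 0+0-0=0; pred: 56+0-11=45
Step 6: prey: 0+0-0=0; pred: 45+0-9=36
Step 7: prey: 0+0-0=0; pred: 36+0-7=29
Step 8: prey: 0+0-0=0; pred: 29+0-5=24

Answer: 0 24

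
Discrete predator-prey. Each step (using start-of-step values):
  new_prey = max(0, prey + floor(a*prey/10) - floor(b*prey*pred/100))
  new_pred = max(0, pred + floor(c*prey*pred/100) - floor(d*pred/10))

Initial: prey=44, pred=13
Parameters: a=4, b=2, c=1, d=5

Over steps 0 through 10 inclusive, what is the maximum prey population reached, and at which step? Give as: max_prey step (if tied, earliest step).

Answer: 92 6

Derivation:
Step 1: prey: 44+17-11=50; pred: 13+5-6=12
Step 2: prey: 50+20-12=58; pred: 12+6-6=12
Step 3: prey: 58+23-13=68; pred: 12+6-6=12
Step 4: prey: 68+27-16=79; pred: 12+8-6=14
Step 5: prey: 79+31-22=88; pred: 14+11-7=18
Step 6: prey: 88+35-31=92; pred: 18+15-9=24
Step 7: prey: 92+36-44=84; pred: 24+22-12=34
Step 8: prey: 84+33-57=60; pred: 34+28-17=45
Step 9: prey: 60+24-54=30; pred: 45+27-22=50
Step 10: prey: 30+12-30=12; pred: 50+15-25=40
Max prey = 92 at step 6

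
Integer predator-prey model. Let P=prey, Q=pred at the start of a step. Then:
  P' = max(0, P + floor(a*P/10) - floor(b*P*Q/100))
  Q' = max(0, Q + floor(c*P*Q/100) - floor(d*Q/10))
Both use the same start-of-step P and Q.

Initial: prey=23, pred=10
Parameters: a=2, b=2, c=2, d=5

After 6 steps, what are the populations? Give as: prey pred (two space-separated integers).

Step 1: prey: 23+4-4=23; pred: 10+4-5=9
Step 2: prey: 23+4-4=23; pred: 9+4-4=9
Step 3: prey: 23+4-4=23; pred: 9+4-4=9
Step 4: prey: 23+4-4=23; pred: 9+4-4=9
Step 5: prey: 23+4-4=23; pred: 9+4-4=9
Step 6: prey: 23+4-4=23; pred: 9+4-4=9

Answer: 23 9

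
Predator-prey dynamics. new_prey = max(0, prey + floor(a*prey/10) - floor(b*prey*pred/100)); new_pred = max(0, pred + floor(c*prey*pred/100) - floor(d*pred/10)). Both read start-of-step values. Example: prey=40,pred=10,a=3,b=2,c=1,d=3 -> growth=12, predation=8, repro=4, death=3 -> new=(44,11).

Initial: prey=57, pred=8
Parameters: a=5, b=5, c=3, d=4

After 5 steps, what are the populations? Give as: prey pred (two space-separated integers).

Step 1: prey: 57+28-22=63; pred: 8+13-3=18
Step 2: prey: 63+31-56=38; pred: 18+34-7=45
Step 3: prey: 38+19-85=0; pred: 45+51-18=78
Step 4: prey: 0+0-0=0; pred: 78+0-31=47
Step 5: prey: 0+0-0=0; pred: 47+0-18=29

Answer: 0 29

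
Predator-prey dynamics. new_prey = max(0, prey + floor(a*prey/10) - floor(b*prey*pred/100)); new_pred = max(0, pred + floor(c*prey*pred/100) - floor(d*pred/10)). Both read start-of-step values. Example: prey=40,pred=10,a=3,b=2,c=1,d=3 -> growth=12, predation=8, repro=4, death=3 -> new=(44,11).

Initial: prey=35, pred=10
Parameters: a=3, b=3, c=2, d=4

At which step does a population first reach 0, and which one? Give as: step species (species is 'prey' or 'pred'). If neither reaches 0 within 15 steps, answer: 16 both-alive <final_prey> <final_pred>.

Step 1: prey: 35+10-10=35; pred: 10+7-4=13
Step 2: prey: 35+10-13=32; pred: 13+9-5=17
Step 3: prey: 32+9-16=25; pred: 17+10-6=21
Step 4: prey: 25+7-15=17; pred: 21+10-8=23
Step 5: prey: 17+5-11=11; pred: 23+7-9=21
Step 6: prey: 11+3-6=8; pred: 21+4-8=17
Step 7: prey: 8+2-4=6; pred: 17+2-6=13
Step 8: prey: 6+1-2=5; pred: 13+1-5=9
Step 9: prey: 5+1-1=5; pred: 9+0-3=6
Step 10: prey: 5+1-0=6; pred: 6+0-2=4
Step 11: prey: 6+1-0=7; pred: 4+0-1=3
Step 12: prey: 7+2-0=9; pred: 3+0-1=2
Step 13: prey: 9+2-0=11; pred: 2+0-0=2
Step 14: prey: 11+3-0=14; pred: 2+0-0=2
Step 15: prey: 14+4-0=18; pred: 2+0-0=2
No extinction within 15 steps

Answer: 16 both-alive 18 2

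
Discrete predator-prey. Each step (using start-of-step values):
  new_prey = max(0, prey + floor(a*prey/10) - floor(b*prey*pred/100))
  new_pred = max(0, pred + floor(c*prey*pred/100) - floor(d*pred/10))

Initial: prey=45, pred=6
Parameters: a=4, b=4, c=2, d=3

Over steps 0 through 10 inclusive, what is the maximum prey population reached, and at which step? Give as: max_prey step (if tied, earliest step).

Step 1: prey: 45+18-10=53; pred: 6+5-1=10
Step 2: prey: 53+21-21=53; pred: 10+10-3=17
Step 3: prey: 53+21-36=38; pred: 17+18-5=30
Step 4: prey: 38+15-45=8; pred: 30+22-9=43
Step 5: prey: 8+3-13=0; pred: 43+6-12=37
Step 6: prey: 0+0-0=0; pred: 37+0-11=26
Step 7: prey: 0+0-0=0; pred: 26+0-7=19
Step 8: prey: 0+0-0=0; pred: 19+0-5=14
Step 9: prey: 0+0-0=0; pred: 14+0-4=10
Step 10: prey: 0+0-0=0; pred: 10+0-3=7
Max prey = 53 at step 1

Answer: 53 1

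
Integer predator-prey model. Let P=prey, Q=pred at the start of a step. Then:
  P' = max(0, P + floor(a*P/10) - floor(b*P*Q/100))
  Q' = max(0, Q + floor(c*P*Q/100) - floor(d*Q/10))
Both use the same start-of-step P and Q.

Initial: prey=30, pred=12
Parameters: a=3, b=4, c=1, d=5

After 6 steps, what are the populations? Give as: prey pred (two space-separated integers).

Answer: 33 2

Derivation:
Step 1: prey: 30+9-14=25; pred: 12+3-6=9
Step 2: prey: 25+7-9=23; pred: 9+2-4=7
Step 3: prey: 23+6-6=23; pred: 7+1-3=5
Step 4: prey: 23+6-4=25; pred: 5+1-2=4
Step 5: prey: 25+7-4=28; pred: 4+1-2=3
Step 6: prey: 28+8-3=33; pred: 3+0-1=2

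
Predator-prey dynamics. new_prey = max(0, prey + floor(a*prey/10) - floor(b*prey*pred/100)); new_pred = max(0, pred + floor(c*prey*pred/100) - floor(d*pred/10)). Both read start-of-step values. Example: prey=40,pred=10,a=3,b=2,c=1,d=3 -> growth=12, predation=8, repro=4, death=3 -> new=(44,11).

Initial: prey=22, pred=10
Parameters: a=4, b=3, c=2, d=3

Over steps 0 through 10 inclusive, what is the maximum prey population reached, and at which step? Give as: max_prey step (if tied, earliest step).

Step 1: prey: 22+8-6=24; pred: 10+4-3=11
Step 2: prey: 24+9-7=26; pred: 11+5-3=13
Step 3: prey: 26+10-10=26; pred: 13+6-3=16
Step 4: prey: 26+10-12=24; pred: 16+8-4=20
Step 5: prey: 24+9-14=19; pred: 20+9-6=23
Step 6: prey: 19+7-13=13; pred: 23+8-6=25
Step 7: prey: 13+5-9=9; pred: 25+6-7=24
Step 8: prey: 9+3-6=6; pred: 24+4-7=21
Step 9: prey: 6+2-3=5; pred: 21+2-6=17
Step 10: prey: 5+2-2=5; pred: 17+1-5=13
Max prey = 26 at step 2

Answer: 26 2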